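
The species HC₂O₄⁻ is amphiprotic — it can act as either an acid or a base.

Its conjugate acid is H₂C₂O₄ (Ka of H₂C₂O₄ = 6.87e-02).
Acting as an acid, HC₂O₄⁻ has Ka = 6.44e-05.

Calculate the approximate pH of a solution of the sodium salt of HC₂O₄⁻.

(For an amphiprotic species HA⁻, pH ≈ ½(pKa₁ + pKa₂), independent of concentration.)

pKa₁ = -log(6.87e-02) = 1.16; pKa₂ = -log(6.44e-05) = 4.19. For an amphiprotic species, pH ≈ ½(pKa₁ + pKa₂) = ½(1.16 + 4.19) = 2.68.

pH = 2.68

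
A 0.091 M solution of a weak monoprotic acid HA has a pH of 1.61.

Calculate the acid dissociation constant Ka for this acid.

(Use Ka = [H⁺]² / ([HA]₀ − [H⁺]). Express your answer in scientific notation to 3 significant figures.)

[H⁺] = 10^(−pH) = 10^(−1.61) = 2.455e-02 M. For HA ⇌ H⁺ + A⁻, Ka = [H⁺][A⁻]/[HA] = [H⁺]² / ([HA]₀ − [H⁺]) = (2.455e-02)² / (0.091 − 2.455e-02) = 9.07e-03.

K_a = 9.07e-03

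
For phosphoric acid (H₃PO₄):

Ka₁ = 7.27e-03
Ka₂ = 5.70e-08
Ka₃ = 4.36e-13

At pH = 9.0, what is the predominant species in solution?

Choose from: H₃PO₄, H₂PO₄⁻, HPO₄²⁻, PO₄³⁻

pKa₁ = 2.14, pKa₂ = 7.24, pKa₃ = 12.36. For a polyprotic acid the predominant species crosses at each pKa: below pKa_n the protonated form dominates, above it the deprotonated form does. At pH = 9.0, the predominant species is HPO₄²⁻.

HPO₄²⁻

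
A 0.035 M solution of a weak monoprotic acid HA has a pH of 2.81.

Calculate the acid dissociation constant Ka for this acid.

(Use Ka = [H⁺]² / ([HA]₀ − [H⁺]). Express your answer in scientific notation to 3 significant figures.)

[H⁺] = 10^(−pH) = 10^(−2.81) = 1.549e-03 M. For HA ⇌ H⁺ + A⁻, Ka = [H⁺][A⁻]/[HA] = [H⁺]² / ([HA]₀ − [H⁺]) = (1.549e-03)² / (0.035 − 1.549e-03) = 7.17e-05.

K_a = 7.17e-05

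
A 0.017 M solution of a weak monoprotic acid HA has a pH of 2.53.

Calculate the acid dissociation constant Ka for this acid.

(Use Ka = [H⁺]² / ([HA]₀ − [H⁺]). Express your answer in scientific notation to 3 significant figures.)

[H⁺] = 10^(−pH) = 10^(−2.53) = 2.951e-03 M. For HA ⇌ H⁺ + A⁻, Ka = [H⁺][A⁻]/[HA] = [H⁺]² / ([HA]₀ − [H⁺]) = (2.951e-03)² / (0.017 − 2.951e-03) = 6.20e-04.

K_a = 6.20e-04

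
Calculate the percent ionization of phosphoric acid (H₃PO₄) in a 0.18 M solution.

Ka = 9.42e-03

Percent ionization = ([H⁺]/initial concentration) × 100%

Using Ka equilibrium: x² + Ka×x - Ka×C = 0. Solving: [H⁺] = 3.6736e-02. Percent = (3.6736e-02/0.18) × 100

Percent ionization = 20.4%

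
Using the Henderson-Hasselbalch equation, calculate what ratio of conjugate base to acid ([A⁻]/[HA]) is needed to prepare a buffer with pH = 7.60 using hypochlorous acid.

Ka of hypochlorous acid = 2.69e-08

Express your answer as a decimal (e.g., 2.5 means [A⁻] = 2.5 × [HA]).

pKa = -log(2.69e-08) = 7.5702. pH = pKa + log([A⁻]/[HA]), so log([A⁻]/[HA]) = pH − pKa = 7.60 − 7.5702 = 0.0298. [A⁻]/[HA] = 10^(0.0298) = 1.07

[A⁻]/[HA] = 1.07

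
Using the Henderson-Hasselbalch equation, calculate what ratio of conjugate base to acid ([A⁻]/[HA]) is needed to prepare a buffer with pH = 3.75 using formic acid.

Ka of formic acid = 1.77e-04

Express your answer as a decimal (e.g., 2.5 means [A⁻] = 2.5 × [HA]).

pKa = -log(1.77e-04) = 3.7520. pH = pKa + log([A⁻]/[HA]), so log([A⁻]/[HA]) = pH − pKa = 3.75 − 3.7520 = -0.0020. [A⁻]/[HA] = 10^(-0.0020) = 0.995

[A⁻]/[HA] = 0.995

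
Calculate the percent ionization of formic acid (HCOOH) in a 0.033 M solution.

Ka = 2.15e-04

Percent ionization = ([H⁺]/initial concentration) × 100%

Using Ka equilibrium: x² + Ka×x - Ka×C = 0. Solving: [H⁺] = 2.5583e-03. Percent = (2.5583e-03/0.033) × 100

Percent ionization = 7.75%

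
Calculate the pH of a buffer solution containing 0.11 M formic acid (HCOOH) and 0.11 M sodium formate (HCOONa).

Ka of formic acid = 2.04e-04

pKa = -log(2.04e-04) = 3.69. pH = pKa + log([A⁻]/[HA]) = 3.69 + log(0.11/0.11)

pH = 3.69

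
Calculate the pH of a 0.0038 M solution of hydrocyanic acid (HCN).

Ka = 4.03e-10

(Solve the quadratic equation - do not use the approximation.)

x² + Ka×x - Ka×C = 0. Using quadratic formula: [H⁺] = 1.2373e-06

pH = 5.91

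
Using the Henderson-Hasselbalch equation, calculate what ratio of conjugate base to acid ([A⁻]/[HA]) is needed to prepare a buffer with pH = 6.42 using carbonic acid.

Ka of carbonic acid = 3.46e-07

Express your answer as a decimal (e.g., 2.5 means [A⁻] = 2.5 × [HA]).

pKa = -log(3.46e-07) = 6.4609. pH = pKa + log([A⁻]/[HA]), so log([A⁻]/[HA]) = pH − pKa = 6.42 − 6.4609 = -0.0409. [A⁻]/[HA] = 10^(-0.0409) = 0.910

[A⁻]/[HA] = 0.910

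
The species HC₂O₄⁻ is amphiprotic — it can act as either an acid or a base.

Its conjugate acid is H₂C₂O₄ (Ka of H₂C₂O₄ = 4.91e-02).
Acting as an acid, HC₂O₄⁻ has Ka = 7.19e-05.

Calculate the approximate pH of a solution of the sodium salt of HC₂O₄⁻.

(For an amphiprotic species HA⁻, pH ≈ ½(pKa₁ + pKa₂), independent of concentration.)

pKa₁ = -log(4.91e-02) = 1.31; pKa₂ = -log(7.19e-05) = 4.14. For an amphiprotic species, pH ≈ ½(pKa₁ + pKa₂) = ½(1.31 + 4.14) = 2.73.

pH = 2.73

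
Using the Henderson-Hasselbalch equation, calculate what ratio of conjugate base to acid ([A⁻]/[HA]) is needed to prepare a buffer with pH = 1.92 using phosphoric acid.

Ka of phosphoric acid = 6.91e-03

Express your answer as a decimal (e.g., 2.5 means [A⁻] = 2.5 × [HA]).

pKa = -log(6.91e-03) = 2.1605. pH = pKa + log([A⁻]/[HA]), so log([A⁻]/[HA]) = pH − pKa = 1.92 − 2.1605 = -0.2405. [A⁻]/[HA] = 10^(-0.2405) = 0.575

[A⁻]/[HA] = 0.575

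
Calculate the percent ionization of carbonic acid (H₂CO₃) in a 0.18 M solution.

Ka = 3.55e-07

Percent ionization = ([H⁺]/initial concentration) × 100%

Using Ka equilibrium: x² + Ka×x - Ka×C = 0. Solving: [H⁺] = 2.5261e-04. Percent = (2.5261e-04/0.18) × 100

Percent ionization = 0.14%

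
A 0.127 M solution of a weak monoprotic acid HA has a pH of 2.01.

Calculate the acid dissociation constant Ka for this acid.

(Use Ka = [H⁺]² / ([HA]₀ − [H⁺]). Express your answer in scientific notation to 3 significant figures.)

[H⁺] = 10^(−pH) = 10^(−2.01) = 9.772e-03 M. For HA ⇌ H⁺ + A⁻, Ka = [H⁺][A⁻]/[HA] = [H⁺]² / ([HA]₀ − [H⁺]) = (9.772e-03)² / (0.127 − 9.772e-03) = 8.15e-04.

K_a = 8.15e-04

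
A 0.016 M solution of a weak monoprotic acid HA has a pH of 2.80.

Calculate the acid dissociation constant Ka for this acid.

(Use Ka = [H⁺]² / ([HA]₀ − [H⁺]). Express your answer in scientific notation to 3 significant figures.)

[H⁺] = 10^(−pH) = 10^(−2.80) = 1.585e-03 M. For HA ⇌ H⁺ + A⁻, Ka = [H⁺][A⁻]/[HA] = [H⁺]² / ([HA]₀ − [H⁺]) = (1.585e-03)² / (0.016 − 1.585e-03) = 1.74e-04.

K_a = 1.74e-04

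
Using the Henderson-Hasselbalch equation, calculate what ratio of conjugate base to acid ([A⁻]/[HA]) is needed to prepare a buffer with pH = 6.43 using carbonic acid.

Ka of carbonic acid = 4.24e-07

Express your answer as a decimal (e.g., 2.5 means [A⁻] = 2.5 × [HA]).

pKa = -log(4.24e-07) = 6.3726. pH = pKa + log([A⁻]/[HA]), so log([A⁻]/[HA]) = pH − pKa = 6.43 − 6.3726 = 0.0574. [A⁻]/[HA] = 10^(0.0574) = 1.14

[A⁻]/[HA] = 1.14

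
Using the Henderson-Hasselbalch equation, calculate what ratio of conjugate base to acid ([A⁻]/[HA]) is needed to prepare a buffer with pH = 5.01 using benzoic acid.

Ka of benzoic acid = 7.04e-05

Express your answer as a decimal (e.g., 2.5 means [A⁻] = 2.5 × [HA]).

pKa = -log(7.04e-05) = 4.1524. pH = pKa + log([A⁻]/[HA]), so log([A⁻]/[HA]) = pH − pKa = 5.01 − 4.1524 = 0.8576. [A⁻]/[HA] = 10^(0.8576) = 7.20

[A⁻]/[HA] = 7.20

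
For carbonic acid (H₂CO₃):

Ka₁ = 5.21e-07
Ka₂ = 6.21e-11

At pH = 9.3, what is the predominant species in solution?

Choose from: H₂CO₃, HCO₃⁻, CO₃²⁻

pKa₁ = 6.28, pKa₂ = 10.21. For a polyprotic acid the predominant species crosses at each pKa: below pKa_n the protonated form dominates, above it the deprotonated form does. At pH = 9.3, the predominant species is HCO₃⁻.

HCO₃⁻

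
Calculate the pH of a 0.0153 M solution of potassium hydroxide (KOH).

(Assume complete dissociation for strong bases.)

[OH⁻] = 0.0153 M for strong base. pOH = -log[OH⁻] = 1.82, pH = 14 - pOH

pH = 12.18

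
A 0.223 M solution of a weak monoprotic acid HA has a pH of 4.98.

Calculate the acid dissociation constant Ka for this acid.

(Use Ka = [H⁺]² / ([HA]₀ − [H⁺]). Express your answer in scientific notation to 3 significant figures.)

[H⁺] = 10^(−pH) = 10^(−4.98) = 1.047e-05 M. For HA ⇌ H⁺ + A⁻, Ka = [H⁺][A⁻]/[HA] = [H⁺]² / ([HA]₀ − [H⁺]) = (1.047e-05)² / (0.223 − 1.047e-05) = 4.92e-10.

K_a = 4.92e-10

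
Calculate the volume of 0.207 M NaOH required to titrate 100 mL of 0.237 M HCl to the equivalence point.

At equivalence: moles acid = moles base. moles HCl = 0.237 × 100/1000 = 0.0237 mol. V_base = moles / 0.207 × 1000 = 114.5 mL.

V_{base} = 114.5 mL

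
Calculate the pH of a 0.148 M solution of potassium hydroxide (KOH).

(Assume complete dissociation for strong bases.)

[OH⁻] = 0.148 M for strong base. pOH = -log[OH⁻] = 0.83, pH = 14 - pOH

pH = 13.17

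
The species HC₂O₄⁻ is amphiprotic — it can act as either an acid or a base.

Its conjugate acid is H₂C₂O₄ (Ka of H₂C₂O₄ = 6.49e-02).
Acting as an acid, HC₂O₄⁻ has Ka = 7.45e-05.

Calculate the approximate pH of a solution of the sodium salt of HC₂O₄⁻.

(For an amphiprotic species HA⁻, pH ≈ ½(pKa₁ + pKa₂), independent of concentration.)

pKa₁ = -log(6.49e-02) = 1.19; pKa₂ = -log(7.45e-05) = 4.13. For an amphiprotic species, pH ≈ ½(pKa₁ + pKa₂) = ½(1.19 + 4.13) = 2.66.

pH = 2.66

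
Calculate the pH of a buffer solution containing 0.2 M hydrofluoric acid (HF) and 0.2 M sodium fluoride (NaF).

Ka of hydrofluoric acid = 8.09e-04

pKa = -log(8.09e-04) = 3.09. pH = pKa + log([A⁻]/[HA]) = 3.09 + log(0.2/0.2)

pH = 3.09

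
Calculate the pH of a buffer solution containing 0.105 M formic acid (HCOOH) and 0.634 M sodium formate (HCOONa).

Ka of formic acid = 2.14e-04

pKa = -log(2.14e-04) = 3.67. pH = pKa + log([A⁻]/[HA]) = 3.67 + log(0.634/0.105)

pH = 4.45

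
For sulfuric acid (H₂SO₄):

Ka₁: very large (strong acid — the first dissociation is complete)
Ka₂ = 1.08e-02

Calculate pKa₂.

pKa₂ = -log(Ka₂) = -log(1.08e-02) = 1.97.

pK_{a2} = 1.97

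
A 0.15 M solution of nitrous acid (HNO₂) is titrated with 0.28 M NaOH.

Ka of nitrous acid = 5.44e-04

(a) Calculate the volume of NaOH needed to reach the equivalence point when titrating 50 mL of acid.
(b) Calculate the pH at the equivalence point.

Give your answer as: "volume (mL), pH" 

moles acid = 0.15 × 50/1000 = 0.0075 mol; V_base = moles/0.28 × 1000 = 26.8 mL. At equivalence only the conjugate base is present: [A⁻] = 0.0075/0.077 = 9.7674e-02 M. Kb = Kw/Ka = 1.84e-11; [OH⁻] = √(Kb × [A⁻]) = 1.3400e-06; pOH = 5.87; pH = 14 - pOH = 8.13.

V = 26.8 mL, pH = 8.13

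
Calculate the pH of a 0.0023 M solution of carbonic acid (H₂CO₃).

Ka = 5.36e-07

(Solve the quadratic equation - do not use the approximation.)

x² + Ka×x - Ka×C = 0. Using quadratic formula: [H⁺] = 3.4844e-05

pH = 4.46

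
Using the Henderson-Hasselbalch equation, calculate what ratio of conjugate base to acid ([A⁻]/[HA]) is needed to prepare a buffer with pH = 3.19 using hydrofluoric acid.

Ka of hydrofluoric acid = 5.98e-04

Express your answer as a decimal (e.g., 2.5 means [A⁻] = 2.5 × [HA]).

pKa = -log(5.98e-04) = 3.2233. pH = pKa + log([A⁻]/[HA]), so log([A⁻]/[HA]) = pH − pKa = 3.19 − 3.2233 = -0.0333. [A⁻]/[HA] = 10^(-0.0333) = 0.926

[A⁻]/[HA] = 0.926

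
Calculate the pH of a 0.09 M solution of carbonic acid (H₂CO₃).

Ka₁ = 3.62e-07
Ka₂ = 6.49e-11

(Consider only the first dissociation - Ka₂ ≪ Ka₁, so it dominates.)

First dissociation dominates. From Ka₁ = [H⁺][HA⁻]/[H₂A], x² + Ka₁·x − Ka₁·C = 0 with C = 0.09 M and Ka₁ = 3.62e-07. Solving: [H⁺] = (−Ka₁ + √(Ka₁² + 4·Ka₁·C)) / 2 = 1.8032e-04 M. pH = -log(1.8032e-04) = 3.74.

pH = 3.74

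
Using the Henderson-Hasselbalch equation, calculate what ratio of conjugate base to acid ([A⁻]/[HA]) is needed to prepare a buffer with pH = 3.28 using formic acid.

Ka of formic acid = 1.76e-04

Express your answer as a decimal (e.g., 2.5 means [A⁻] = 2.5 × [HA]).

pKa = -log(1.76e-04) = 3.7545. pH = pKa + log([A⁻]/[HA]), so log([A⁻]/[HA]) = pH − pKa = 3.28 − 3.7545 = -0.4745. [A⁻]/[HA] = 10^(-0.4745) = 0.335

[A⁻]/[HA] = 0.335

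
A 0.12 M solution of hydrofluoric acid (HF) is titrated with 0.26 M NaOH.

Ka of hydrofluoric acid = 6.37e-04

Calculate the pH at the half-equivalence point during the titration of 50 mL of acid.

At half-equivalence [HA] = [A⁻], so Henderson-Hasselbalch gives pH = pKa = -log(6.37e-04) = 3.20.

pH = pKa = 3.20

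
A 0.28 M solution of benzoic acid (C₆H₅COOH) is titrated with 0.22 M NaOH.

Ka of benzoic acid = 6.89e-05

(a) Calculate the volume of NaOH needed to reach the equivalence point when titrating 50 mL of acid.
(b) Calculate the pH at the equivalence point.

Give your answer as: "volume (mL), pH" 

moles acid = 0.28 × 50/1000 = 0.014 mol; V_base = moles/0.22 × 1000 = 63.6 mL. At equivalence only the conjugate base is present: [A⁻] = 0.014/0.114 = 1.2320e-01 M. Kb = Kw/Ka = 1.45e-10; [OH⁻] = √(Kb × [A⁻]) = 4.2286e-06; pOH = 5.37; pH = 14 - pOH = 8.63.

V = 63.6 mL, pH = 8.63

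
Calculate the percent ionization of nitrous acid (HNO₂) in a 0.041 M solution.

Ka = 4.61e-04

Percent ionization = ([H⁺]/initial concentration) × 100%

Using Ka equilibrium: x² + Ka×x - Ka×C = 0. Solving: [H⁺] = 4.1231e-03. Percent = (4.1231e-03/0.041) × 100

Percent ionization = 10.1%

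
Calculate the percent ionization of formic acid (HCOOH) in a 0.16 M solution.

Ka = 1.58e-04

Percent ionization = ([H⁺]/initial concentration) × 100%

Using Ka equilibrium: x² + Ka×x - Ka×C = 0. Solving: [H⁺] = 4.9495e-03. Percent = (4.9495e-03/0.16) × 100

Percent ionization = 3.09%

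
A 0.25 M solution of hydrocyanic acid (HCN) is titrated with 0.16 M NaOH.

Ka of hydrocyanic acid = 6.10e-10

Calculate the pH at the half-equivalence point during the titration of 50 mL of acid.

At half-equivalence [HA] = [A⁻], so Henderson-Hasselbalch gives pH = pKa = -log(6.10e-10) = 9.21.

pH = pKa = 9.21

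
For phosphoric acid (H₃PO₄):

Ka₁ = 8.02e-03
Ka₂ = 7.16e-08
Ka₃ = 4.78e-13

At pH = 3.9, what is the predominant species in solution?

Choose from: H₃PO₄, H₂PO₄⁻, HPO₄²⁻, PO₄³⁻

pKa₁ = 2.10, pKa₂ = 7.15, pKa₃ = 12.32. For a polyprotic acid the predominant species crosses at each pKa: below pKa_n the protonated form dominates, above it the deprotonated form does. At pH = 3.9, the predominant species is H₂PO₄⁻.

H₂PO₄⁻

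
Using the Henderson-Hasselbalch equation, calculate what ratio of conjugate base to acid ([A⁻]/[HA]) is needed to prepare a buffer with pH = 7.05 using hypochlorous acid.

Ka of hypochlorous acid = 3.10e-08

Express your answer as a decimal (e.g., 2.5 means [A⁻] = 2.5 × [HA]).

pKa = -log(3.10e-08) = 7.5086. pH = pKa + log([A⁻]/[HA]), so log([A⁻]/[HA]) = pH − pKa = 7.05 − 7.5086 = -0.4586. [A⁻]/[HA] = 10^(-0.4586) = 0.348

[A⁻]/[HA] = 0.348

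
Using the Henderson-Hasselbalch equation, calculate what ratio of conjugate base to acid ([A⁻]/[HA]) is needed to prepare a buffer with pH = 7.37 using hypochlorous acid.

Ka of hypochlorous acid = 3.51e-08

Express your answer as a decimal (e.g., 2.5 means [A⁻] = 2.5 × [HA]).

pKa = -log(3.51e-08) = 7.4547. pH = pKa + log([A⁻]/[HA]), so log([A⁻]/[HA]) = pH − pKa = 7.37 − 7.4547 = -0.0847. [A⁻]/[HA] = 10^(-0.0847) = 0.823

[A⁻]/[HA] = 0.823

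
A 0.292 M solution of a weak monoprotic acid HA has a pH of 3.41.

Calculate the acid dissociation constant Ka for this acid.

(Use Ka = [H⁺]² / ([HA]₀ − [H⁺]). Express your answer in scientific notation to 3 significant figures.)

[H⁺] = 10^(−pH) = 10^(−3.41) = 3.890e-04 M. For HA ⇌ H⁺ + A⁻, Ka = [H⁺][A⁻]/[HA] = [H⁺]² / ([HA]₀ − [H⁺]) = (3.890e-04)² / (0.292 − 3.890e-04) = 5.19e-07.

K_a = 5.19e-07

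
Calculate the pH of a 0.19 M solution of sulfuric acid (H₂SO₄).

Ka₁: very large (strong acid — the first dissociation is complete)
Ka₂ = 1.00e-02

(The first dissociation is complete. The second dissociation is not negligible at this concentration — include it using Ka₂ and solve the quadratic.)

First dissociation is complete: [H⁺]₀ = [HSO₄⁻]₀ = C = 0.19 M. Second dissociation HSO₄⁻ ⇌ H⁺ + SO₄²⁻: let x = [SO₄²⁻]. Ka₂ = (C + x)·x / (C − x) = 1.00e-02 → x² + (C + Ka₂)·x − Ka₂·C = 0 → x² + 0.20000·x − 1.900e-03 = 0. x = (−0.20000 + √(0.20000² + 4 × 1.900e-03)) / 2 = 9.0871e-03 M. [H⁺] = C + x = 0.19 + 9.0871e-03 = 1.9909e-01 M. pH = -log(1.9909e-01) = 0.70.

pH = 0.70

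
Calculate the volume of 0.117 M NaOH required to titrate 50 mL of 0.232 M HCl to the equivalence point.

At equivalence: moles acid = moles base. moles HCl = 0.232 × 50/1000 = 0.0116 mol. V_base = moles / 0.117 × 1000 = 99.1 mL.

V_{base} = 99.1 mL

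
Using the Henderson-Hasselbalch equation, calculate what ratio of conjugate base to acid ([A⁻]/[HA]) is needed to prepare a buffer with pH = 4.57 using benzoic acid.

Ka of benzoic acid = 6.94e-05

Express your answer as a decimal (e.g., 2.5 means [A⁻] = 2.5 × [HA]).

pKa = -log(6.94e-05) = 4.1586. pH = pKa + log([A⁻]/[HA]), so log([A⁻]/[HA]) = pH − pKa = 4.57 − 4.1586 = 0.4114. [A⁻]/[HA] = 10^(0.4114) = 2.58

[A⁻]/[HA] = 2.58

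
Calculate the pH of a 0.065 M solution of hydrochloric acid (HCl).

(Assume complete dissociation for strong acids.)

[H⁺] = 0.065 M for strong acid. pH = -log[H⁺] = -log(0.065)

pH = 1.19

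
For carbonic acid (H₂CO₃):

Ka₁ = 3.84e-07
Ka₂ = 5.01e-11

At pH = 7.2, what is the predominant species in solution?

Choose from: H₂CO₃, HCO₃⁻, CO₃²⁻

pKa₁ = 6.42, pKa₂ = 10.30. For a polyprotic acid the predominant species crosses at each pKa: below pKa_n the protonated form dominates, above it the deprotonated form does. At pH = 7.2, the predominant species is HCO₃⁻.

HCO₃⁻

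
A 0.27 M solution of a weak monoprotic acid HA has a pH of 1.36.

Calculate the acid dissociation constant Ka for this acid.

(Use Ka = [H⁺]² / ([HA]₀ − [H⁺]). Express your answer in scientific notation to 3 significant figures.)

[H⁺] = 10^(−pH) = 10^(−1.36) = 4.365e-02 M. For HA ⇌ H⁺ + A⁻, Ka = [H⁺][A⁻]/[HA] = [H⁺]² / ([HA]₀ − [H⁺]) = (4.365e-02)² / (0.27 − 4.365e-02) = 8.42e-03.

K_a = 8.42e-03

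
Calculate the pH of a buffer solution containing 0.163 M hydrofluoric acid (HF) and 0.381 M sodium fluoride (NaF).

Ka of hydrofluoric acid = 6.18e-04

pKa = -log(6.18e-04) = 3.21. pH = pKa + log([A⁻]/[HA]) = 3.21 + log(0.381/0.163)

pH = 3.58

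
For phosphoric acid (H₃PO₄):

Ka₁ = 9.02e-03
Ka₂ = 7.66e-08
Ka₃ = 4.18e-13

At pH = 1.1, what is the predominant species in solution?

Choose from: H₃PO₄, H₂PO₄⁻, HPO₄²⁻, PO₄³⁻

pKa₁ = 2.04, pKa₂ = 7.12, pKa₃ = 12.38. For a polyprotic acid the predominant species crosses at each pKa: below pKa_n the protonated form dominates, above it the deprotonated form does. At pH = 1.1, the predominant species is H₃PO₄.

H₃PO₄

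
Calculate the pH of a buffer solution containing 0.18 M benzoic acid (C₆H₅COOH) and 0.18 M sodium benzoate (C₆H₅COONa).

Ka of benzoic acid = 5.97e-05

pKa = -log(5.97e-05) = 4.22. pH = pKa + log([A⁻]/[HA]) = 4.22 + log(0.18/0.18)

pH = 4.22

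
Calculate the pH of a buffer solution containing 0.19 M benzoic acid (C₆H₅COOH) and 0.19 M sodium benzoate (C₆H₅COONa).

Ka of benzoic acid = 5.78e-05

pKa = -log(5.78e-05) = 4.24. pH = pKa + log([A⁻]/[HA]) = 4.24 + log(0.19/0.19)

pH = 4.24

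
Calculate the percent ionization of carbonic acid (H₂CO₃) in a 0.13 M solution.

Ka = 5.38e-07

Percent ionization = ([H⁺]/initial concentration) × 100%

Using Ka equilibrium: x² + Ka×x - Ka×C = 0. Solving: [H⁺] = 2.6419e-04. Percent = (2.6419e-04/0.13) × 100

Percent ionization = 0.203%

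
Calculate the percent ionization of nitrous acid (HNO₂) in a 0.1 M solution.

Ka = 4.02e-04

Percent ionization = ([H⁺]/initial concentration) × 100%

Using Ka equilibrium: x² + Ka×x - Ka×C = 0. Solving: [H⁺] = 6.1425e-03. Percent = (6.1425e-03/0.1) × 100

Percent ionization = 6.14%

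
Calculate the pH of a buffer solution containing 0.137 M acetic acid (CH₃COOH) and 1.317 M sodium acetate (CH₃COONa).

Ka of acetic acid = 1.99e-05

pKa = -log(1.99e-05) = 4.70. pH = pKa + log([A⁻]/[HA]) = 4.70 + log(1.317/0.137)

pH = 5.68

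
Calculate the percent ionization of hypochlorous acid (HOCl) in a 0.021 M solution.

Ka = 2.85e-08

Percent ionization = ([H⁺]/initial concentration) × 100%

Using Ka equilibrium: x² + Ka×x - Ka×C = 0. Solving: [H⁺] = 2.4450e-05. Percent = (2.4450e-05/0.021) × 100

Percent ionization = 0.116%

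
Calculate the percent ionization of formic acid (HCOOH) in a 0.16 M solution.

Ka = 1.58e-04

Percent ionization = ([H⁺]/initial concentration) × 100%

Using Ka equilibrium: x² + Ka×x - Ka×C = 0. Solving: [H⁺] = 4.9495e-03. Percent = (4.9495e-03/0.16) × 100

Percent ionization = 3.09%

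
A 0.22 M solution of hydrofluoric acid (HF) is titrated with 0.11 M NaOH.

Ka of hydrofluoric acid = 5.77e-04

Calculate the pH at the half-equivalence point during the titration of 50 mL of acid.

At half-equivalence [HA] = [A⁻], so Henderson-Hasselbalch gives pH = pKa = -log(5.77e-04) = 3.24.

pH = pKa = 3.24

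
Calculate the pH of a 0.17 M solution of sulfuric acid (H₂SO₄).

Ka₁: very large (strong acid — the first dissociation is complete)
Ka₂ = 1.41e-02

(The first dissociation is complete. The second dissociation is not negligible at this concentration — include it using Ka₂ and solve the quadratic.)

First dissociation is complete: [H⁺]₀ = [HSO₄⁻]₀ = C = 0.17 M. Second dissociation HSO₄⁻ ⇌ H⁺ + SO₄²⁻: let x = [SO₄²⁻]. Ka₂ = (C + x)·x / (C − x) = 1.41e-02 → x² + (C + Ka₂)·x − Ka₂·C = 0 → x² + 0.18410·x − 2.397e-03 = 0. x = (−0.18410 + √(0.18410² + 4 × 2.397e-03)) / 2 = 1.2210e-02 M. [H⁺] = C + x = 0.17 + 1.2210e-02 = 1.8221e-01 M. pH = -log(1.8221e-01) = 0.74.

pH = 0.74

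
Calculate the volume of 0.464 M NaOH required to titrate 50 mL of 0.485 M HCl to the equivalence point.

At equivalence: moles acid = moles base. moles HCl = 0.485 × 50/1000 = 0.02425 mol. V_base = moles / 0.464 × 1000 = 52.3 mL.

V_{base} = 52.3 mL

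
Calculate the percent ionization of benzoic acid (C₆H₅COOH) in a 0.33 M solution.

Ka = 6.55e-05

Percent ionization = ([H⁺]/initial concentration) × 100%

Using Ka equilibrium: x² + Ka×x - Ka×C = 0. Solving: [H⁺] = 4.6166e-03. Percent = (4.6166e-03/0.33) × 100

Percent ionization = 1.4%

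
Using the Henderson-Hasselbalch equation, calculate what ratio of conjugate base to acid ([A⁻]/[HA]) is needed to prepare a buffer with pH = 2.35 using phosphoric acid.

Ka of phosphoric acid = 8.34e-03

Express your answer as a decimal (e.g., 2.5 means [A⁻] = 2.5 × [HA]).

pKa = -log(8.34e-03) = 2.0788. pH = pKa + log([A⁻]/[HA]), so log([A⁻]/[HA]) = pH − pKa = 2.35 − 2.0788 = 0.2712. [A⁻]/[HA] = 10^(0.2712) = 1.87

[A⁻]/[HA] = 1.87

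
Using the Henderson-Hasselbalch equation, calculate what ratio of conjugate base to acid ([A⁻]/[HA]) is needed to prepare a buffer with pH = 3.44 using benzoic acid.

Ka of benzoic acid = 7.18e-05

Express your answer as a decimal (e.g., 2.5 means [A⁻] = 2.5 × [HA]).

pKa = -log(7.18e-05) = 4.1439. pH = pKa + log([A⁻]/[HA]), so log([A⁻]/[HA]) = pH − pKa = 3.44 − 4.1439 = -0.7039. [A⁻]/[HA] = 10^(-0.7039) = 0.198

[A⁻]/[HA] = 0.198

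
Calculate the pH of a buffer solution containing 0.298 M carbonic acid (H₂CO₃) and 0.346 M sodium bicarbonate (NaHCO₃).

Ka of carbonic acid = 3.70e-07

pKa = -log(3.70e-07) = 6.43. pH = pKa + log([A⁻]/[HA]) = 6.43 + log(0.346/0.298)

pH = 6.50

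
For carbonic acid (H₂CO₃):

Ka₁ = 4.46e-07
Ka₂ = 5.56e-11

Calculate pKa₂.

pKa₂ = -log(Ka₂) = -log(5.56e-11) = 10.25.

pK_{a2} = 10.25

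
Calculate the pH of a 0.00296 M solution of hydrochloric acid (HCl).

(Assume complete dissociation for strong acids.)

[H⁺] = 0.00296 M for strong acid. pH = -log[H⁺] = -log(0.00296)

pH = 2.53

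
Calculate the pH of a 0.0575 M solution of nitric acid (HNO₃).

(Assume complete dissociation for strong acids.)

[H⁺] = 0.0575 M for strong acid. pH = -log[H⁺] = -log(0.0575)

pH = 1.24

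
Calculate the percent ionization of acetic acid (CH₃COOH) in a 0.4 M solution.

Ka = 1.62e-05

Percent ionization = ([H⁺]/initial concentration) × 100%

Using Ka equilibrium: x² + Ka×x - Ka×C = 0. Solving: [H⁺] = 2.5375e-03. Percent = (2.5375e-03/0.4) × 100

Percent ionization = 0.634%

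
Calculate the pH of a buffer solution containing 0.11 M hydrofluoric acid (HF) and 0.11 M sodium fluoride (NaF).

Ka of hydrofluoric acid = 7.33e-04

pKa = -log(7.33e-04) = 3.13. pH = pKa + log([A⁻]/[HA]) = 3.13 + log(0.11/0.11)

pH = 3.13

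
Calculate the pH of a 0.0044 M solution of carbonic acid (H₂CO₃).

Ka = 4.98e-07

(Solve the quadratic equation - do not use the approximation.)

x² + Ka×x - Ka×C = 0. Using quadratic formula: [H⁺] = 4.6562e-05

pH = 4.33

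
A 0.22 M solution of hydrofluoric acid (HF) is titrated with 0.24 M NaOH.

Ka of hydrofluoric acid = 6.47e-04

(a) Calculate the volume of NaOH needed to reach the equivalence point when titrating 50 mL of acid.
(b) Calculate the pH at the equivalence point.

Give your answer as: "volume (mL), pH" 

moles acid = 0.22 × 50/1000 = 0.011 mol; V_base = moles/0.24 × 1000 = 45.8 mL. At equivalence only the conjugate base is present: [A⁻] = 0.011/0.096 = 1.1478e-01 M. Kb = Kw/Ka = 1.55e-11; [OH⁻] = √(Kb × [A⁻]) = 1.3319e-06; pOH = 5.88; pH = 14 - pOH = 8.12.

V = 45.8 mL, pH = 8.12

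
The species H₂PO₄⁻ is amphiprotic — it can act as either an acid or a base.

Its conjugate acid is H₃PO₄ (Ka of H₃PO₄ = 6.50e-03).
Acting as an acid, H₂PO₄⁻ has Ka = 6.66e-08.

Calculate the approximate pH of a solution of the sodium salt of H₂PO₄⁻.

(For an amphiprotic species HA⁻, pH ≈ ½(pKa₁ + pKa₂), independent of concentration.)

pKa₁ = -log(6.50e-03) = 2.19; pKa₂ = -log(6.66e-08) = 7.18. For an amphiprotic species, pH ≈ ½(pKa₁ + pKa₂) = ½(2.19 + 7.18) = 4.68.

pH = 4.68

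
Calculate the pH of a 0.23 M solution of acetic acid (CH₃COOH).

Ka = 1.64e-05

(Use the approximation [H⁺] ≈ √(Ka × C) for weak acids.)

[H⁺] = √(Ka × C) = √(1.64e-05 × 0.23) = 1.9422e-03. pH = -log(1.9422e-03)

pH = 2.71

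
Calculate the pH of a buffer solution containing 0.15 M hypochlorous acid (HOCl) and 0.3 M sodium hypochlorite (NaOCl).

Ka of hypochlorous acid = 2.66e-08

pKa = -log(2.66e-08) = 7.58. pH = pKa + log([A⁻]/[HA]) = 7.58 + log(0.3/0.15)

pH = 7.88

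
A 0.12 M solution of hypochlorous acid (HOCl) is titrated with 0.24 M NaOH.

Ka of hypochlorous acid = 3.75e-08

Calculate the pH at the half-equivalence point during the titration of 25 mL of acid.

At half-equivalence [HA] = [A⁻], so Henderson-Hasselbalch gives pH = pKa = -log(3.75e-08) = 7.43.

pH = pKa = 7.43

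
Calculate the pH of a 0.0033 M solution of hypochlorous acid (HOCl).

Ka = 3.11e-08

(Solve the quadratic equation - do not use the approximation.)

x² + Ka×x - Ka×C = 0. Using quadratic formula: [H⁺] = 1.0115e-05

pH = 5.00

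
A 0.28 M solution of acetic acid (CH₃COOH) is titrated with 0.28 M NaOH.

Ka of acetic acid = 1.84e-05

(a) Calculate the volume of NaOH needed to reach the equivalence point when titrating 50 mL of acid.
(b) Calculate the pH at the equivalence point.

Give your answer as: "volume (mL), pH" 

moles acid = 0.28 × 50/1000 = 0.014 mol; V_base = moles/0.28 × 1000 = 50.0 mL. At equivalence only the conjugate base is present: [A⁻] = 0.014/0.100 = 1.4000e-01 M. Kb = Kw/Ka = 5.43e-10; [OH⁻] = √(Kb × [A⁻]) = 8.7228e-06; pOH = 5.06; pH = 14 - pOH = 8.94.

V = 50.0 mL, pH = 8.94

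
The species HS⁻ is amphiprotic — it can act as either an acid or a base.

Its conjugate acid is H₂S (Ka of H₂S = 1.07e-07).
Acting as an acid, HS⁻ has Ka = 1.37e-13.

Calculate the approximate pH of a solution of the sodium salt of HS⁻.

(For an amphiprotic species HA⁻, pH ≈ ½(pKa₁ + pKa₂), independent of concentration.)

pKa₁ = -log(1.07e-07) = 6.97; pKa₂ = -log(1.37e-13) = 12.86. For an amphiprotic species, pH ≈ ½(pKa₁ + pKa₂) = ½(6.97 + 12.86) = 9.92.

pH = 9.92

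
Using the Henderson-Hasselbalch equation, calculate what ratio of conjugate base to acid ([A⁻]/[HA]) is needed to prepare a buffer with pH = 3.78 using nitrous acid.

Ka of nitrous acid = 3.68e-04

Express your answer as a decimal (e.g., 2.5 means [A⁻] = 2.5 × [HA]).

pKa = -log(3.68e-04) = 3.4342. pH = pKa + log([A⁻]/[HA]), so log([A⁻]/[HA]) = pH − pKa = 3.78 − 3.4342 = 0.3458. [A⁻]/[HA] = 10^(0.3458) = 2.22

[A⁻]/[HA] = 2.22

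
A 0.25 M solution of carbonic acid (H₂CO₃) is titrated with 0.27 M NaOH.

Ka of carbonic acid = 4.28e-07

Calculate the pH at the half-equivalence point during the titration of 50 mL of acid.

At half-equivalence [HA] = [A⁻], so Henderson-Hasselbalch gives pH = pKa = -log(4.28e-07) = 6.37.

pH = pKa = 6.37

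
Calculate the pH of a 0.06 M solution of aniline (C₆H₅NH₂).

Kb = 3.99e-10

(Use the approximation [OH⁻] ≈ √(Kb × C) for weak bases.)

[OH⁻] = √(Kb × C) = √(3.99e-10 × 0.06) = 4.8929e-06. pOH = 5.31, pH = 14 - pOH

pH = 8.69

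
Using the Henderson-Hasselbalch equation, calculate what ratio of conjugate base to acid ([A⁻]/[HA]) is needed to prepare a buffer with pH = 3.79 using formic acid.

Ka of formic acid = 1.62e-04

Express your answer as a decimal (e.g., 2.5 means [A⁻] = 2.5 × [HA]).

pKa = -log(1.62e-04) = 3.7905. pH = pKa + log([A⁻]/[HA]), so log([A⁻]/[HA]) = pH − pKa = 3.79 − 3.7905 = -0.0005. [A⁻]/[HA] = 10^(-0.0005) = 0.999

[A⁻]/[HA] = 0.999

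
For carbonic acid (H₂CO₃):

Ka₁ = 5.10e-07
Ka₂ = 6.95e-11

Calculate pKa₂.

pKa₂ = -log(Ka₂) = -log(6.95e-11) = 10.16.

pK_{a2} = 10.16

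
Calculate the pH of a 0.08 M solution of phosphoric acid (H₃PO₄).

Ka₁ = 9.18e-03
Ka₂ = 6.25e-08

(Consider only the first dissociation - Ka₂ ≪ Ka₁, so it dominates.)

First dissociation dominates. From Ka₁ = [H⁺][HA⁻]/[H₂A], x² + Ka₁·x − Ka₁·C = 0 with C = 0.08 M and Ka₁ = 9.18e-03. Solving: [H⁺] = (−Ka₁ + √(Ka₁² + 4·Ka₁·C)) / 2 = 2.2896e-02 M. pH = -log(2.2896e-02) = 1.64.

pH = 1.64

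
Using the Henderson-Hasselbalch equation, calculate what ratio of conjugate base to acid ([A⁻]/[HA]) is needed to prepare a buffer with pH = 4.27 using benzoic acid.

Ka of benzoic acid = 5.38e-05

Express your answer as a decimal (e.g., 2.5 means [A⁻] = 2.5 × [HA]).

pKa = -log(5.38e-05) = 4.2692. pH = pKa + log([A⁻]/[HA]), so log([A⁻]/[HA]) = pH − pKa = 4.27 − 4.2692 = 0.0008. [A⁻]/[HA] = 10^(0.0008) = 1.00

[A⁻]/[HA] = 1.00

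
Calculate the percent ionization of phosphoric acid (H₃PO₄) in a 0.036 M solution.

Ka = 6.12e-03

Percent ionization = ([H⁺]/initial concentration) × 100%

Using Ka equilibrium: x² + Ka×x - Ka×C = 0. Solving: [H⁺] = 1.2095e-02. Percent = (1.2095e-02/0.036) × 100

Percent ionization = 33.6%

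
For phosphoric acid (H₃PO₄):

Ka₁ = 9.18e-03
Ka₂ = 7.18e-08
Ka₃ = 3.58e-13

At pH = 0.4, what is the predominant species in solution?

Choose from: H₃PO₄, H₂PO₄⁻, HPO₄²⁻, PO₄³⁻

pKa₁ = 2.04, pKa₂ = 7.14, pKa₃ = 12.45. For a polyprotic acid the predominant species crosses at each pKa: below pKa_n the protonated form dominates, above it the deprotonated form does. At pH = 0.4, the predominant species is H₃PO₄.

H₃PO₄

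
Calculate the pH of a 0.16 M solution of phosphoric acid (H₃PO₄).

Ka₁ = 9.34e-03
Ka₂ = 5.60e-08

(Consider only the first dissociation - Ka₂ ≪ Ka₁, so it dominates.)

First dissociation dominates. From Ka₁ = [H⁺][HA⁻]/[H₂A], x² + Ka₁·x − Ka₁·C = 0 with C = 0.16 M and Ka₁ = 9.34e-03. Solving: [H⁺] = (−Ka₁ + √(Ka₁² + 4·Ka₁·C)) / 2 = 3.4269e-02 M. pH = -log(3.4269e-02) = 1.47.

pH = 1.47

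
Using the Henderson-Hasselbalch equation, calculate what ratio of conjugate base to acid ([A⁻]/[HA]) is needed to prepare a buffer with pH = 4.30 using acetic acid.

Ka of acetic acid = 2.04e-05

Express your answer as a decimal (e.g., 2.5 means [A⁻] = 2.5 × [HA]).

pKa = -log(2.04e-05) = 4.6904. pH = pKa + log([A⁻]/[HA]), so log([A⁻]/[HA]) = pH − pKa = 4.30 − 4.6904 = -0.3904. [A⁻]/[HA] = 10^(-0.3904) = 0.407

[A⁻]/[HA] = 0.407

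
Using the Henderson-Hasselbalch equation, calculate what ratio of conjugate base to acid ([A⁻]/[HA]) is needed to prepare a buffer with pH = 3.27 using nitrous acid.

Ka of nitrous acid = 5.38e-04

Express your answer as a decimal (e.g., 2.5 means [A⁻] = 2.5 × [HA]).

pKa = -log(5.38e-04) = 3.2692. pH = pKa + log([A⁻]/[HA]), so log([A⁻]/[HA]) = pH − pKa = 3.27 − 3.2692 = 0.0008. [A⁻]/[HA] = 10^(0.0008) = 1.00

[A⁻]/[HA] = 1.00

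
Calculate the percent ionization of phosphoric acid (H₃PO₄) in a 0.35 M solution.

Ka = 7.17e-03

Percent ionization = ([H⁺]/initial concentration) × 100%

Using Ka equilibrium: x² + Ka×x - Ka×C = 0. Solving: [H⁺] = 4.6638e-02. Percent = (4.6638e-02/0.35) × 100

Percent ionization = 13.3%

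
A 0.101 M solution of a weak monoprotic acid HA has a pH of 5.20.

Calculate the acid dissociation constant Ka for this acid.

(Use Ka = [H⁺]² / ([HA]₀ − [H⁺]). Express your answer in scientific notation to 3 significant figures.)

[H⁺] = 10^(−pH) = 10^(−5.20) = 6.310e-06 M. For HA ⇌ H⁺ + A⁻, Ka = [H⁺][A⁻]/[HA] = [H⁺]² / ([HA]₀ − [H⁺]) = (6.310e-06)² / (0.101 − 6.310e-06) = 3.94e-10.

K_a = 3.94e-10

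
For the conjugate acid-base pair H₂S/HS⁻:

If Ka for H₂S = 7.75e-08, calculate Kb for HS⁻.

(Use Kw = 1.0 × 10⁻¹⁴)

For a conjugate pair Ka × Kb = Kw, so Kb = Kw/Ka = 1.0 × 10⁻¹⁴ / 7.75e-08 = 1.29e-07.

K_b = 1.29e-07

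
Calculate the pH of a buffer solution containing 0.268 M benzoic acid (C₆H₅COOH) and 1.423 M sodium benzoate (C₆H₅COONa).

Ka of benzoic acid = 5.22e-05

pKa = -log(5.22e-05) = 4.28. pH = pKa + log([A⁻]/[HA]) = 4.28 + log(1.423/0.268)

pH = 5.01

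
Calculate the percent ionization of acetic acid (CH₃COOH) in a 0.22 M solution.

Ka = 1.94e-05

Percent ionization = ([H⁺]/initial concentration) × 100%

Using Ka equilibrium: x² + Ka×x - Ka×C = 0. Solving: [H⁺] = 2.0562e-03. Percent = (2.0562e-03/0.22) × 100

Percent ionization = 0.935%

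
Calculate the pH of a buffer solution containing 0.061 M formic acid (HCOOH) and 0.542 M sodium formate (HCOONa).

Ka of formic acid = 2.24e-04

pKa = -log(2.24e-04) = 3.65. pH = pKa + log([A⁻]/[HA]) = 3.65 + log(0.542/0.061)

pH = 4.60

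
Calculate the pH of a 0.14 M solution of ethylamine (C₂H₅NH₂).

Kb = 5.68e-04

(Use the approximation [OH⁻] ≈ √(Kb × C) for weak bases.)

[OH⁻] = √(Kb × C) = √(5.68e-04 × 0.14) = 8.9174e-03. pOH = 2.05, pH = 14 - pOH

pH = 11.95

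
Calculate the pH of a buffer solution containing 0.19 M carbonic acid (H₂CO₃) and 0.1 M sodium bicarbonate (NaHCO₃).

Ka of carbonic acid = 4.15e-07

pKa = -log(4.15e-07) = 6.38. pH = pKa + log([A⁻]/[HA]) = 6.38 + log(0.1/0.19)

pH = 6.10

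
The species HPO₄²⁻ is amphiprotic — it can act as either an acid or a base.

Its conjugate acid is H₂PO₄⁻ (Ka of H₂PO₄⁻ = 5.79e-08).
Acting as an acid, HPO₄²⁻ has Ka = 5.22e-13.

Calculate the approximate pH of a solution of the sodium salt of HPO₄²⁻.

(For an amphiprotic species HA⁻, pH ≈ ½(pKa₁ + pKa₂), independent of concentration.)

pKa₁ = -log(5.79e-08) = 7.24; pKa₂ = -log(5.22e-13) = 12.28. For an amphiprotic species, pH ≈ ½(pKa₁ + pKa₂) = ½(7.24 + 12.28) = 9.76.

pH = 9.76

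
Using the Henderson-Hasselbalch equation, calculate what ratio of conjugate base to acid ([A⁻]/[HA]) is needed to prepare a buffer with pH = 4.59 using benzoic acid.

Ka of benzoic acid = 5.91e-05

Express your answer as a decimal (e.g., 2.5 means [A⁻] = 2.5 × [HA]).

pKa = -log(5.91e-05) = 4.2284. pH = pKa + log([A⁻]/[HA]), so log([A⁻]/[HA]) = pH − pKa = 4.59 − 4.2284 = 0.3616. [A⁻]/[HA] = 10^(0.3616) = 2.30

[A⁻]/[HA] = 2.30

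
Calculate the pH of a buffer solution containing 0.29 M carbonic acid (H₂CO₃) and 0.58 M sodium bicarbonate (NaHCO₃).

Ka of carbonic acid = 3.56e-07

pKa = -log(3.56e-07) = 6.45. pH = pKa + log([A⁻]/[HA]) = 6.45 + log(0.58/0.29)

pH = 6.75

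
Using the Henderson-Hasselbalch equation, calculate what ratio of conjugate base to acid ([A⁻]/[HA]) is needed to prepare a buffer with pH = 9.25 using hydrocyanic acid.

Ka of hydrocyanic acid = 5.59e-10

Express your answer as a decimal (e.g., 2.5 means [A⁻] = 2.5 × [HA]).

pKa = -log(5.59e-10) = 9.2526. pH = pKa + log([A⁻]/[HA]), so log([A⁻]/[HA]) = pH − pKa = 9.25 − 9.2526 = -0.0026. [A⁻]/[HA] = 10^(-0.0026) = 0.994

[A⁻]/[HA] = 0.994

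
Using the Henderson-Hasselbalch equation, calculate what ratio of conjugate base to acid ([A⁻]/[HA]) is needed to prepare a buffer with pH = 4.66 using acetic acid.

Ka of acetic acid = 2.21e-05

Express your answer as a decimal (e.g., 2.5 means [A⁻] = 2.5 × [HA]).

pKa = -log(2.21e-05) = 4.6556. pH = pKa + log([A⁻]/[HA]), so log([A⁻]/[HA]) = pH − pKa = 4.66 − 4.6556 = 0.0044. [A⁻]/[HA] = 10^(0.0044) = 1.01

[A⁻]/[HA] = 1.01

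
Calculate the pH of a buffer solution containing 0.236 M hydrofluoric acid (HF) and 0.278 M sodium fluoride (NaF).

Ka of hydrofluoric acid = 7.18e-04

pKa = -log(7.18e-04) = 3.14. pH = pKa + log([A⁻]/[HA]) = 3.14 + log(0.278/0.236)

pH = 3.22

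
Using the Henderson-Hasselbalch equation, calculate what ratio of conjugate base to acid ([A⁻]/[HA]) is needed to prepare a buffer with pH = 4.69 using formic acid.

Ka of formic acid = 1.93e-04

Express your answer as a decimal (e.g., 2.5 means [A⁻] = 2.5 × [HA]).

pKa = -log(1.93e-04) = 3.7144. pH = pKa + log([A⁻]/[HA]), so log([A⁻]/[HA]) = pH − pKa = 4.69 − 3.7144 = 0.9756. [A⁻]/[HA] = 10^(0.9756) = 9.45

[A⁻]/[HA] = 9.45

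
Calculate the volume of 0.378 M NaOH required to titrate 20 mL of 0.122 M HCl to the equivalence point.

At equivalence: moles acid = moles base. moles HCl = 0.122 × 20/1000 = 0.00244 mol. V_base = moles / 0.378 × 1000 = 6.5 mL.

V_{base} = 6.5 mL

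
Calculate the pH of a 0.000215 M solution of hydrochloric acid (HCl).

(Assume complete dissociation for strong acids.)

[H⁺] = 0.000215 M for strong acid. pH = -log[H⁺] = -log(0.000215)

pH = 3.67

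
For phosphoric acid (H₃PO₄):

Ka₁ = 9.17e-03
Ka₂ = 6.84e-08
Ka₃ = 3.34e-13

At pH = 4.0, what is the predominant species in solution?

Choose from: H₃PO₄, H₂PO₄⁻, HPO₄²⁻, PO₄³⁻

pKa₁ = 2.04, pKa₂ = 7.16, pKa₃ = 12.48. For a polyprotic acid the predominant species crosses at each pKa: below pKa_n the protonated form dominates, above it the deprotonated form does. At pH = 4.0, the predominant species is H₂PO₄⁻.

H₂PO₄⁻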